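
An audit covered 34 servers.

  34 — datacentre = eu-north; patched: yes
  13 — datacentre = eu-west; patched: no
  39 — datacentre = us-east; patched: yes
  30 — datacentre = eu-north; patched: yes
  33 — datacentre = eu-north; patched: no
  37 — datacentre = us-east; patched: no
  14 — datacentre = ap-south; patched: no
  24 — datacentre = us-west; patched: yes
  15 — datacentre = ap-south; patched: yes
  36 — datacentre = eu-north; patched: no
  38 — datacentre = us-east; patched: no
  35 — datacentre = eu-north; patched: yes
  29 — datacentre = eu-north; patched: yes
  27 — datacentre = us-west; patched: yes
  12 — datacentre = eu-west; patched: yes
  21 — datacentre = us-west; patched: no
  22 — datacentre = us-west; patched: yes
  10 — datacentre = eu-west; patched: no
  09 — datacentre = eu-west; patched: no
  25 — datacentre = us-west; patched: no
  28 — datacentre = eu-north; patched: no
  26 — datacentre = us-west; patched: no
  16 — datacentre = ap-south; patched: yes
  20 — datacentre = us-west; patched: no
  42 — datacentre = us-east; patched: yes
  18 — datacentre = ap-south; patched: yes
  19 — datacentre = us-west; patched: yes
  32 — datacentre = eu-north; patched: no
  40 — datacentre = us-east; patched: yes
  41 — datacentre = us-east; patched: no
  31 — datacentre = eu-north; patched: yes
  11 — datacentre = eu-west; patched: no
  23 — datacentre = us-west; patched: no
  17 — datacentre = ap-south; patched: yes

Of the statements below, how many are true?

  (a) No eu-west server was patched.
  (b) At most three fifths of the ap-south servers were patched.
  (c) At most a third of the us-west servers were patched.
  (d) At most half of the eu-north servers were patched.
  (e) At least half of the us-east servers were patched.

(a) eu-west: |A| = 5, |A ∩ B| = 1; needs A ∩ B = ∅ (|A ∩ B| = 0) — false.
(b) ap-south: |A| = 5, |A ∩ B| = 4; needs |A ∩ B| / |A| ≤ 3/5 — false.
(c) us-west: |A| = 9, |A ∩ B| = 4; needs |A ∩ B| / |A| ≤ 1/3 — false.
(d) eu-north: |A| = 9, |A ∩ B| = 5; needs |A ∩ B| ≤ |A ∖ B| — false.
(e) us-east: |A| = 6, |A ∩ B| = 3; needs |A ∩ B| ≥ |A ∖ B| — true.

1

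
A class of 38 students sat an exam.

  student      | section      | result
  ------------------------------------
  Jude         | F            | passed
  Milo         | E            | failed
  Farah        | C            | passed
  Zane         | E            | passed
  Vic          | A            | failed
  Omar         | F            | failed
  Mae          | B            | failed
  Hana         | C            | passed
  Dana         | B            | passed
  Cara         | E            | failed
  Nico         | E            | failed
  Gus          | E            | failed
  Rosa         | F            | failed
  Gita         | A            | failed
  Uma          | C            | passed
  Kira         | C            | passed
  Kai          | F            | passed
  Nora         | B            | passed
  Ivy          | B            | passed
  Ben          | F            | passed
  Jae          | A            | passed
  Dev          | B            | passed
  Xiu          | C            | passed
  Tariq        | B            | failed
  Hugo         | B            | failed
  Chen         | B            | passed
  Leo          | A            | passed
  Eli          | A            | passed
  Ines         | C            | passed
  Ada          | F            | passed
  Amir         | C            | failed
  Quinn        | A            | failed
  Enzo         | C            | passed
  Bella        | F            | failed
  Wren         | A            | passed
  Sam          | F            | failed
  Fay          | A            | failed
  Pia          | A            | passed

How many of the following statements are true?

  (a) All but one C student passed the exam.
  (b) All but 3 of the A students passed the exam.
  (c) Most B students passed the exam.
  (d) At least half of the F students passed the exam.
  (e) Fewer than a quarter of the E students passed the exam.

(a) C: |A| = 8, |A ∩ B| = 7; needs |A ∖ B| = 1 — true.
(b) A: |A| = 9, |A ∩ B| = 5; needs |A ∖ B| = 3 — false.
(c) B: |A| = 8, |A ∩ B| = 5; needs |A ∩ B| > |A ∖ B| — true.
(d) F: |A| = 8, |A ∩ B| = 4; needs |A ∩ B| ≥ |A ∖ B| — true.
(e) E: |A| = 5, |A ∩ B| = 1; needs |A ∩ B| / |A| < 1/4 — true.

4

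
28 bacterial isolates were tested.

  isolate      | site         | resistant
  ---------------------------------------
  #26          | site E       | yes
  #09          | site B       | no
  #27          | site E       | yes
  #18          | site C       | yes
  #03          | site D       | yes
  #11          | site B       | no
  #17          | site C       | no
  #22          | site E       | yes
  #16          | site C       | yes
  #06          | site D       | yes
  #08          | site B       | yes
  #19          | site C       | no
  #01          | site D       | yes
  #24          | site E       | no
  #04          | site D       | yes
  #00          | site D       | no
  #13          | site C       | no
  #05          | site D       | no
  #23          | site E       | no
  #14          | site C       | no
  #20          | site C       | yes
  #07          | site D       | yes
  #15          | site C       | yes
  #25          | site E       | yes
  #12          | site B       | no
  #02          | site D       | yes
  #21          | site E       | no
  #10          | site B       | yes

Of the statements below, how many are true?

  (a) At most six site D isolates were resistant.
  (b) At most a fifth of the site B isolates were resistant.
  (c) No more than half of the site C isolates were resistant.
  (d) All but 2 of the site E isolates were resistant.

(a) site D: |A| = 8, |A ∩ B| = 6; needs |A ∩ B| ≤ 6 — true.
(b) site B: |A| = 5, |A ∩ B| = 2; needs |A ∩ B| / |A| ≤ 1/5 — false.
(c) site C: |A| = 8, |A ∩ B| = 4; needs |A ∩ B| ≤ |A ∖ B| — true.
(d) site E: |A| = 7, |A ∩ B| = 4; needs |A ∖ B| = 2 — false.

2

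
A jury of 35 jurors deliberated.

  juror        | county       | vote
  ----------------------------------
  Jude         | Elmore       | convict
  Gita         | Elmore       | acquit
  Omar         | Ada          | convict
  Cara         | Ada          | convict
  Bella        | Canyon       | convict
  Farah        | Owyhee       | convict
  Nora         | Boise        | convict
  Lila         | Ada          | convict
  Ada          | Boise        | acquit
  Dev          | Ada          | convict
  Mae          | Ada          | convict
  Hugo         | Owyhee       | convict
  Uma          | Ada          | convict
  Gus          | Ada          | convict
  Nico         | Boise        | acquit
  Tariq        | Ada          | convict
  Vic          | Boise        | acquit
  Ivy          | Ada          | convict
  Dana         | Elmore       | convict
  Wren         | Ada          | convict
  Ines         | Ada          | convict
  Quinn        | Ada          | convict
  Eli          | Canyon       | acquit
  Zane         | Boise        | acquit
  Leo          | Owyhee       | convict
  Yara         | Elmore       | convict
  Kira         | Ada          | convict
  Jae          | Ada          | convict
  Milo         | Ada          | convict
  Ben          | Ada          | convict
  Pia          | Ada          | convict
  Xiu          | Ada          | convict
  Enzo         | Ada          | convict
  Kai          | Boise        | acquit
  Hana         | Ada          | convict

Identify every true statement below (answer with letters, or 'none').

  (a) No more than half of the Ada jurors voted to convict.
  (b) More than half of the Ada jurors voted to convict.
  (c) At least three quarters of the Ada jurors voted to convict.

|A| = 20, |A ∩ B| = 20, |A ∖ B| = 0.
(a) |A ∩ B| ≤ |A ∖ B|: fails.
(b) |A ∩ B| > |A ∖ B|: holds.
(c) |A ∩ B| / |A| ≥ 3/4: holds.

(b), (c)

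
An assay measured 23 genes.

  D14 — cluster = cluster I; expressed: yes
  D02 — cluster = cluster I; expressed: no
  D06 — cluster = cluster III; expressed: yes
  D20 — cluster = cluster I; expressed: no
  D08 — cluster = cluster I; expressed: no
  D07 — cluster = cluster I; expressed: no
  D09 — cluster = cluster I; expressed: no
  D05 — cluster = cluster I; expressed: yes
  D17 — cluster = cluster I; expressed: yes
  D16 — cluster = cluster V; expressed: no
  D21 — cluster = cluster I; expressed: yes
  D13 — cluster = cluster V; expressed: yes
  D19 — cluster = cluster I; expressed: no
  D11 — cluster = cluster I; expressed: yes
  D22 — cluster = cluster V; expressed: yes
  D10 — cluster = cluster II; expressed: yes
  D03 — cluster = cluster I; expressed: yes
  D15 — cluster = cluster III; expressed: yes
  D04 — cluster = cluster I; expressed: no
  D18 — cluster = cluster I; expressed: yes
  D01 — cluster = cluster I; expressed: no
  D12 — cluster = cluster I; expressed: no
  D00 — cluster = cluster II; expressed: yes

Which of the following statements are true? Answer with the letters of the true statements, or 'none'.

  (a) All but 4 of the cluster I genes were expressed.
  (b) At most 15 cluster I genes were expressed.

|A| = 16, |A ∩ B| = 7, |A ∖ B| = 9.
(a) |A ∖ B| = 4: fails.
(b) |A ∩ B| ≤ 15: holds.

(b)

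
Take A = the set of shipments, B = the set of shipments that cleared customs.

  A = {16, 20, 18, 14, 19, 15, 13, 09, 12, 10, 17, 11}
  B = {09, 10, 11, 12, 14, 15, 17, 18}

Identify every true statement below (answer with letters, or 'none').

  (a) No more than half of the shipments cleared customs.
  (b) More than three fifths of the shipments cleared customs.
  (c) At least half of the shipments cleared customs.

(b), (c)

|A| = 12, |A ∩ B| = 8, |A ∖ B| = 4.
(a) |A ∩ B| ≤ |A ∖ B|: fails.
(b) |A ∩ B| / |A| > 3/5: holds.
(c) |A ∩ B| ≥ |A ∖ B|: holds.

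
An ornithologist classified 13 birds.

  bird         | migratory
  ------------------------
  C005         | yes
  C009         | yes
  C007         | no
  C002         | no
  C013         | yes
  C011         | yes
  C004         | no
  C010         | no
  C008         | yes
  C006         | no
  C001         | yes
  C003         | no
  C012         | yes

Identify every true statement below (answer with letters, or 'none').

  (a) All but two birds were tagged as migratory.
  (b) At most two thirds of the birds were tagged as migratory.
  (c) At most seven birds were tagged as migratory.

|A| = 13, |A ∩ B| = 7, |A ∖ B| = 6.
(a) |A ∖ B| = 2: fails.
(b) |A ∩ B| / |A| ≤ 2/3: holds.
(c) |A ∩ B| ≤ 7: holds.

(b), (c)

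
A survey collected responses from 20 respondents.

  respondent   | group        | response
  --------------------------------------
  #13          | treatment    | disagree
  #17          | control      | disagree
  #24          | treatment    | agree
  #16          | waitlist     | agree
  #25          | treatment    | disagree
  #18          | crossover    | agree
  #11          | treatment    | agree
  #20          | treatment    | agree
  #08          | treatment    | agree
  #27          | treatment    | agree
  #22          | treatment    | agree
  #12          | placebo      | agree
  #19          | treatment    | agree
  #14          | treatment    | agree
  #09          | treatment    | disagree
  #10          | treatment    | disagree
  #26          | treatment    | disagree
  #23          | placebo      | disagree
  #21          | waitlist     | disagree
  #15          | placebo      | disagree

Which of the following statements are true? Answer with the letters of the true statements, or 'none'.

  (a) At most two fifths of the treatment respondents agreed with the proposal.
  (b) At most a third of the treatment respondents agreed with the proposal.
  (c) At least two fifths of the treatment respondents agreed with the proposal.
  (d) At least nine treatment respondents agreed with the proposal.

(c)

|A| = 13, |A ∩ B| = 8, |A ∖ B| = 5.
(a) |A ∩ B| / |A| ≤ 2/5: fails.
(b) |A ∩ B| / |A| ≤ 1/3: fails.
(c) |A ∩ B| / |A| ≥ 2/5: holds.
(d) |A ∩ B| ≥ 9: fails.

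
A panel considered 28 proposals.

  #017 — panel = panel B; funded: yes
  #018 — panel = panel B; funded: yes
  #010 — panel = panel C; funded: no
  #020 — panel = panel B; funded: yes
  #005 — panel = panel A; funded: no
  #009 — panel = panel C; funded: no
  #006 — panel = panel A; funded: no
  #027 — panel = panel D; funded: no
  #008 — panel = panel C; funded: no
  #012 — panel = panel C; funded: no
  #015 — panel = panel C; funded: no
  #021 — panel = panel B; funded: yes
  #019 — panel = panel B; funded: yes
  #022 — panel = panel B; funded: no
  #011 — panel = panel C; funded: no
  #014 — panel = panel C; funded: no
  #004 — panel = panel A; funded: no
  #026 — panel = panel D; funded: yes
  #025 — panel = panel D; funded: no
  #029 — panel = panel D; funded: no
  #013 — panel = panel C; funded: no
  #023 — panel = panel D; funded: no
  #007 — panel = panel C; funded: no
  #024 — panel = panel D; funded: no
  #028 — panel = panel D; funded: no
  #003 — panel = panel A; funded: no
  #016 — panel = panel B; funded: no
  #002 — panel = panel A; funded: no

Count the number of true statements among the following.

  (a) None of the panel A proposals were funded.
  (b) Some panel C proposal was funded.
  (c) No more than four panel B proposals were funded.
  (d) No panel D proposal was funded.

(a) panel A: |A| = 5, |A ∩ B| = 0; needs A ∩ B = ∅ (|A ∩ B| = 0) — true.
(b) panel C: |A| = 9, |A ∩ B| = 0; needs A ∩ B ≠ ∅ (|A ∩ B| ≥ 1) — false.
(c) panel B: |A| = 7, |A ∩ B| = 5; needs |A ∩ B| ≤ 4 — false.
(d) panel D: |A| = 7, |A ∩ B| = 1; needs A ∩ B = ∅ (|A ∩ B| = 0) — false.

1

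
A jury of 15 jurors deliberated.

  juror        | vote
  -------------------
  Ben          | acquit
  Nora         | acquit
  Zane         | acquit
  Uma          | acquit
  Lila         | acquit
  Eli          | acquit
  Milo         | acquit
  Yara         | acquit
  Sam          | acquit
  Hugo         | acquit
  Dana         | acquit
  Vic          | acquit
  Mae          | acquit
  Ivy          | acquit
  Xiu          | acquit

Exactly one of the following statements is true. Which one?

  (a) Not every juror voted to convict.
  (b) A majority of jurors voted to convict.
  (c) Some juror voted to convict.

(a)

|A| = 15, |A ∩ B| = 0, |A ∖ B| = 15.
(a) requires A ⊄ B (|A ∖ B| ≥ 1): true.
(b) requires |A ∩ B| > |A ∖ B|: false.
(c) requires A ∩ B ≠ ∅ (|A ∩ B| ≥ 1): false.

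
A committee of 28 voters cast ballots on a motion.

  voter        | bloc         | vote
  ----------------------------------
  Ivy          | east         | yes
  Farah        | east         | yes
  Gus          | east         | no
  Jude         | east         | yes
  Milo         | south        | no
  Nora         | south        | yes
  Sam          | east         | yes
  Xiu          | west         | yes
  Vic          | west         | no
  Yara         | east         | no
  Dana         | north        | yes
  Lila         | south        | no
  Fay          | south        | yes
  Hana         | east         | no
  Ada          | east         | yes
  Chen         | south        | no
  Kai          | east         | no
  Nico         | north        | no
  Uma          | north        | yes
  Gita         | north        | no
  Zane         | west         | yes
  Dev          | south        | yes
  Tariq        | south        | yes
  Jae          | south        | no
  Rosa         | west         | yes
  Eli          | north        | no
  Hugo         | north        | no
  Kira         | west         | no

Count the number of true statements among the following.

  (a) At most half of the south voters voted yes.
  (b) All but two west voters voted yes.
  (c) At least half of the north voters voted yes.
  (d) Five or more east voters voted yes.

(a) south: |A| = 8, |A ∩ B| = 4; needs |A ∩ B| ≤ |A ∖ B| — true.
(b) west: |A| = 5, |A ∩ B| = 3; needs |A ∖ B| = 2 — true.
(c) north: |A| = 6, |A ∩ B| = 2; needs |A ∩ B| ≥ |A ∖ B| — false.
(d) east: |A| = 9, |A ∩ B| = 5; needs |A ∩ B| ≥ 5 — true.

3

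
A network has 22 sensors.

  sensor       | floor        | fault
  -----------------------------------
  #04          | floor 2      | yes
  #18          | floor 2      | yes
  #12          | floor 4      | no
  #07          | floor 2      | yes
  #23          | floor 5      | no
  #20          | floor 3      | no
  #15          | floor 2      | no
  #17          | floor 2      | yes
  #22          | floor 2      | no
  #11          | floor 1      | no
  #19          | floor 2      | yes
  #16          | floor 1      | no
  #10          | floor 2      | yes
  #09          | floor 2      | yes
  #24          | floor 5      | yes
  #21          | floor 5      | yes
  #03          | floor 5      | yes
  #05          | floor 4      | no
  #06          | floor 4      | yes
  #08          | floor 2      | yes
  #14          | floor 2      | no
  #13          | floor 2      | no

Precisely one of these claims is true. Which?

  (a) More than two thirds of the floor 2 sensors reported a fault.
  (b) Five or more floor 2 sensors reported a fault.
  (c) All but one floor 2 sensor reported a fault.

|A| = 12, |A ∩ B| = 8, |A ∖ B| = 4.
(a) requires |A ∩ B| / |A| > 2/3: false.
(b) requires |A ∩ B| ≥ 5: true.
(c) requires |A ∖ B| = 1: false.

(b)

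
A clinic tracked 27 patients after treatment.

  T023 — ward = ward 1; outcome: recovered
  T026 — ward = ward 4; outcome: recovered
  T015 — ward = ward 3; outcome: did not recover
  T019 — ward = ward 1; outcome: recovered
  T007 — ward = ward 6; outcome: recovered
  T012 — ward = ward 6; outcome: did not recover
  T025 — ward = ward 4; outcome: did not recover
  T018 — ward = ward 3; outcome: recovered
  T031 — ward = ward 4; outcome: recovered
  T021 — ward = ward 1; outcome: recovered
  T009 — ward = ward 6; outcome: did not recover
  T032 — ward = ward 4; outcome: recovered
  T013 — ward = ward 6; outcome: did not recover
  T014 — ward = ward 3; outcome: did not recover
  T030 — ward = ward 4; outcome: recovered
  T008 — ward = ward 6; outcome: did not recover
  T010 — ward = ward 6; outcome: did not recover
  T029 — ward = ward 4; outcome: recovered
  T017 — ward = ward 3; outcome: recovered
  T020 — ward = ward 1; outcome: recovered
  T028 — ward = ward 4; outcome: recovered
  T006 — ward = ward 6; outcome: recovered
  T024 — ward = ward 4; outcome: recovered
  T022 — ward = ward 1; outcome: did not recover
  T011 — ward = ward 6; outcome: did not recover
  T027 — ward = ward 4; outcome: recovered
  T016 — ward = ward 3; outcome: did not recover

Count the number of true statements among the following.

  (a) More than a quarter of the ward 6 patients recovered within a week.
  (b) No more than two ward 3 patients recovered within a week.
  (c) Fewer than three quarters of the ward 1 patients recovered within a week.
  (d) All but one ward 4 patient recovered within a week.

(a) ward 6: |A| = 8, |A ∩ B| = 2; needs |A ∩ B| / |A| > 1/4 — false.
(b) ward 3: |A| = 5, |A ∩ B| = 2; needs |A ∩ B| ≤ 2 — true.
(c) ward 1: |A| = 5, |A ∩ B| = 4; needs |A ∩ B| / |A| < 3/4 — false.
(d) ward 4: |A| = 9, |A ∩ B| = 8; needs |A ∖ B| = 1 — true.

2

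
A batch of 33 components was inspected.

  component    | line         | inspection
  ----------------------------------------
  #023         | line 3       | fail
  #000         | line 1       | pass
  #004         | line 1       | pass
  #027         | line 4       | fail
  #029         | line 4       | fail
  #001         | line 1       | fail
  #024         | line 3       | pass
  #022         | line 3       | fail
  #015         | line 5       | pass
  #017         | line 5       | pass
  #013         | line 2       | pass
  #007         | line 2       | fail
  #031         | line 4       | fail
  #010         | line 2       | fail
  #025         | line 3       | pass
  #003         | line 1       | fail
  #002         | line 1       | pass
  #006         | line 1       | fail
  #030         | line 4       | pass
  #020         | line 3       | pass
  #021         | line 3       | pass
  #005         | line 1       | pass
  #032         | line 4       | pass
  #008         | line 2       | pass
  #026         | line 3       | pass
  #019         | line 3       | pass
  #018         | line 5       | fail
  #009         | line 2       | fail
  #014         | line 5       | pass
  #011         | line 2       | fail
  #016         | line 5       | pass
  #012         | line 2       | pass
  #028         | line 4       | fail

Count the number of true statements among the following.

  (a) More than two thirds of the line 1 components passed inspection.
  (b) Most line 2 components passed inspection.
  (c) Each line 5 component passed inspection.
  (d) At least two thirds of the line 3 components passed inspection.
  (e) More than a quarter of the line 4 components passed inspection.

(a) line 1: |A| = 7, |A ∩ B| = 4; needs |A ∩ B| / |A| > 2/3 — false.
(b) line 2: |A| = 7, |A ∩ B| = 3; needs |A ∩ B| > |A ∖ B| — false.
(c) line 5: |A| = 5, |A ∩ B| = 4; needs A ⊆ B, i.e. every element of A is in B (|A ∖ B| = 0) — false.
(d) line 3: |A| = 8, |A ∩ B| = 6; needs |A ∩ B| / |A| ≥ 2/3 — true.
(e) line 4: |A| = 6, |A ∩ B| = 2; needs |A ∩ B| / |A| > 1/4 — true.

2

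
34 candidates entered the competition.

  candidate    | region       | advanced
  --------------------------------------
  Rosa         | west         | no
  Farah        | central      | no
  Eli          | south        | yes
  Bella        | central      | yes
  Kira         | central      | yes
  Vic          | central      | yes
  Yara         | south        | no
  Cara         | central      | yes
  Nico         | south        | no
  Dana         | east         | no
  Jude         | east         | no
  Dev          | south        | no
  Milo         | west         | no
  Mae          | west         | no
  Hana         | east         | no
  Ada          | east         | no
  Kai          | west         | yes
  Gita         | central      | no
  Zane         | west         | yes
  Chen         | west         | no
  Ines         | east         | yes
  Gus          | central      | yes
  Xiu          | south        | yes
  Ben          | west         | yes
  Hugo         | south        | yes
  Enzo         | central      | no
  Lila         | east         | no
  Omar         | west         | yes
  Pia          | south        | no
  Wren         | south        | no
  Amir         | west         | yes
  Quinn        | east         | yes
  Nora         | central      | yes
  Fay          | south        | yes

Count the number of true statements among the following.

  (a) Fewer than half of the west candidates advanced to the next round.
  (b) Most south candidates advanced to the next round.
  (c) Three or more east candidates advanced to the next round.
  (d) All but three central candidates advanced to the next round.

1

(a) west: |A| = 9, |A ∩ B| = 5; needs |A ∩ B| < |A ∖ B| — false.
(b) south: |A| = 9, |A ∩ B| = 4; needs |A ∩ B| > |A ∖ B| — false.
(c) east: |A| = 7, |A ∩ B| = 2; needs |A ∩ B| ≥ 3 — false.
(d) central: |A| = 9, |A ∩ B| = 6; needs |A ∖ B| = 3 — true.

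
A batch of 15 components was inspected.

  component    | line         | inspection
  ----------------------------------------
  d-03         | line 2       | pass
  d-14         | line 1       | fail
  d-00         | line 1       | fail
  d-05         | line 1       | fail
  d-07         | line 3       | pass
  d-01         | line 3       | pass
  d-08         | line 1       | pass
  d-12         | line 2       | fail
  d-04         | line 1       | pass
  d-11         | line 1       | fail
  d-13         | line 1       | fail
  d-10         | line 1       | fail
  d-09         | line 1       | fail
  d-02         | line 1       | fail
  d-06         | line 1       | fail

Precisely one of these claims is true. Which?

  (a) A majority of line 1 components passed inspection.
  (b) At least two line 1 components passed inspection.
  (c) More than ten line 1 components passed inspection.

|A| = 11, |A ∩ B| = 2, |A ∖ B| = 9.
(a) requires |A ∩ B| > |A ∖ B|: false.
(b) requires |A ∩ B| ≥ 2: true.
(c) requires |A ∩ B| > 10: false.

(b)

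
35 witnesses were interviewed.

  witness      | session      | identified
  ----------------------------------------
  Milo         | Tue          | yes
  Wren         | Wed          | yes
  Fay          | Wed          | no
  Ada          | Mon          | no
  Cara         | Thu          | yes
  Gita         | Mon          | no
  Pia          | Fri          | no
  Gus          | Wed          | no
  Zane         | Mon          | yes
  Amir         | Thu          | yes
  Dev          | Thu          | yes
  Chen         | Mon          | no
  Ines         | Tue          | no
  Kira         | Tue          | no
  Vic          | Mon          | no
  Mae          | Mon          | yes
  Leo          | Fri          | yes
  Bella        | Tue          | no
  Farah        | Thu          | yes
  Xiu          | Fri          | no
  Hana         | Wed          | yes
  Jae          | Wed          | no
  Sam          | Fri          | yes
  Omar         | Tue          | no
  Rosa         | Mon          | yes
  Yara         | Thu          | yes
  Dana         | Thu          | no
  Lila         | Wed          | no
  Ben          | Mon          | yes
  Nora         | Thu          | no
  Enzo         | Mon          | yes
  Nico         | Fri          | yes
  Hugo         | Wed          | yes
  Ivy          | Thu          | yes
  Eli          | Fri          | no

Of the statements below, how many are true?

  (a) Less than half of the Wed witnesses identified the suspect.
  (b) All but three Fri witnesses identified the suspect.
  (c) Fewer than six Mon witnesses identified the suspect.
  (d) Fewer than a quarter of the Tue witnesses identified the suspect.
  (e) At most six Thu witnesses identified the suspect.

(a) Wed: |A| = 7, |A ∩ B| = 3; needs |A ∩ B| < |A ∖ B| — true.
(b) Fri: |A| = 6, |A ∩ B| = 3; needs |A ∖ B| = 3 — true.
(c) Mon: |A| = 9, |A ∩ B| = 5; needs |A ∩ B| < 6 — true.
(d) Tue: |A| = 5, |A ∩ B| = 1; needs |A ∩ B| / |A| < 1/4 — true.
(e) Thu: |A| = 8, |A ∩ B| = 6; needs |A ∩ B| ≤ 6 — true.

5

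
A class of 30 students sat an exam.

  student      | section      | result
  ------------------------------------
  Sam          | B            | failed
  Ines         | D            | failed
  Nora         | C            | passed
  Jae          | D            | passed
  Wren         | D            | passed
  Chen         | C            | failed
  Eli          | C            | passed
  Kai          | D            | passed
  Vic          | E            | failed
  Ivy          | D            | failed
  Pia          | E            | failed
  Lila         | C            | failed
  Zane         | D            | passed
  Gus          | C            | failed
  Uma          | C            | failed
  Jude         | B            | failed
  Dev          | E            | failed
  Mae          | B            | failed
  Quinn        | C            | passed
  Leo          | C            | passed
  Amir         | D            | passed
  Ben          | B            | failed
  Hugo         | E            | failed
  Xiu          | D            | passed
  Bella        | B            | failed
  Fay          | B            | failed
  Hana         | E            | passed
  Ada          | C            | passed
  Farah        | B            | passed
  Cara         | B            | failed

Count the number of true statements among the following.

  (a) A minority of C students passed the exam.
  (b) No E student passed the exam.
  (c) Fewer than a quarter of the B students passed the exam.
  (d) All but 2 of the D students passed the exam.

(a) C: |A| = 9, |A ∩ B| = 5; needs |A ∩ B| < |A ∖ B| — false.
(b) E: |A| = 5, |A ∩ B| = 1; needs A ∩ B = ∅ (|A ∩ B| = 0) — false.
(c) B: |A| = 8, |A ∩ B| = 1; needs |A ∩ B| / |A| < 1/4 — true.
(d) D: |A| = 8, |A ∩ B| = 6; needs |A ∖ B| = 2 — true.

2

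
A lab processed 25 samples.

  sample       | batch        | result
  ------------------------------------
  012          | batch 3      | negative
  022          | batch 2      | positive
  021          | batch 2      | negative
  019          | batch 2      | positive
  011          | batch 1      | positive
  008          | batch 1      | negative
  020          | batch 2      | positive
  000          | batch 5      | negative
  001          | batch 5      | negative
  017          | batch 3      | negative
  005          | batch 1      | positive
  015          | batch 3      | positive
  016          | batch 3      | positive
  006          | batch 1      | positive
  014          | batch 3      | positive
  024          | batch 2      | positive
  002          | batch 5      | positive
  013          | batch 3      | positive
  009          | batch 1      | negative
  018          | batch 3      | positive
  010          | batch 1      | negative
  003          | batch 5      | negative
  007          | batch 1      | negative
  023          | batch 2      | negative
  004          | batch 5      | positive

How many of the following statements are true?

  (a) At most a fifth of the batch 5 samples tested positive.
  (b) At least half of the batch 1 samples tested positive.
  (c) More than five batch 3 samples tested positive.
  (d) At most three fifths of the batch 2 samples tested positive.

(a) batch 5: |A| = 5, |A ∩ B| = 2; needs |A ∩ B| / |A| ≤ 1/5 — false.
(b) batch 1: |A| = 7, |A ∩ B| = 3; needs |A ∩ B| ≥ |A ∖ B| — false.
(c) batch 3: |A| = 7, |A ∩ B| = 5; needs |A ∩ B| > 5 — false.
(d) batch 2: |A| = 6, |A ∩ B| = 4; needs |A ∩ B| / |A| ≤ 3/5 — false.

0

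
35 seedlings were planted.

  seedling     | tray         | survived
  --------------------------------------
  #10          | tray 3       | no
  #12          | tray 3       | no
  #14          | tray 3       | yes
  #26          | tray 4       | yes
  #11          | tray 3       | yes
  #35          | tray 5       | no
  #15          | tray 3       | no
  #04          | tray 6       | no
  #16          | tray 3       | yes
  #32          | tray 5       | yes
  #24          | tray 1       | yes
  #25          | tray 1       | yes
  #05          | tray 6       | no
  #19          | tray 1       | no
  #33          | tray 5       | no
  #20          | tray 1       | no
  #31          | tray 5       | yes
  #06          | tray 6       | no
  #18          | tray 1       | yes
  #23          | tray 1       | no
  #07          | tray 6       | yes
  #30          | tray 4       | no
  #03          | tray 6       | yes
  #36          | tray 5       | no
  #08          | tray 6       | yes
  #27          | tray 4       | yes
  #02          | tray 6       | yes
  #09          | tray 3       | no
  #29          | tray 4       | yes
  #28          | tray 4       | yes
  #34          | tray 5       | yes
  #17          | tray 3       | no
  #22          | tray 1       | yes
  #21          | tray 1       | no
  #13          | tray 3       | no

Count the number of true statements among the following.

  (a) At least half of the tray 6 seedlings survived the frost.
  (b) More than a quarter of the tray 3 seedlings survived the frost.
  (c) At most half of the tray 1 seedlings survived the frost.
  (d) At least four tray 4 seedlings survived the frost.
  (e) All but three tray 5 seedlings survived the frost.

5

(a) tray 6: |A| = 7, |A ∩ B| = 4; needs |A ∩ B| ≥ |A ∖ B| — true.
(b) tray 3: |A| = 9, |A ∩ B| = 3; needs |A ∩ B| / |A| > 1/4 — true.
(c) tray 1: |A| = 8, |A ∩ B| = 4; needs |A ∩ B| ≤ |A ∖ B| — true.
(d) tray 4: |A| = 5, |A ∩ B| = 4; needs |A ∩ B| ≥ 4 — true.
(e) tray 5: |A| = 6, |A ∩ B| = 3; needs |A ∖ B| = 3 — true.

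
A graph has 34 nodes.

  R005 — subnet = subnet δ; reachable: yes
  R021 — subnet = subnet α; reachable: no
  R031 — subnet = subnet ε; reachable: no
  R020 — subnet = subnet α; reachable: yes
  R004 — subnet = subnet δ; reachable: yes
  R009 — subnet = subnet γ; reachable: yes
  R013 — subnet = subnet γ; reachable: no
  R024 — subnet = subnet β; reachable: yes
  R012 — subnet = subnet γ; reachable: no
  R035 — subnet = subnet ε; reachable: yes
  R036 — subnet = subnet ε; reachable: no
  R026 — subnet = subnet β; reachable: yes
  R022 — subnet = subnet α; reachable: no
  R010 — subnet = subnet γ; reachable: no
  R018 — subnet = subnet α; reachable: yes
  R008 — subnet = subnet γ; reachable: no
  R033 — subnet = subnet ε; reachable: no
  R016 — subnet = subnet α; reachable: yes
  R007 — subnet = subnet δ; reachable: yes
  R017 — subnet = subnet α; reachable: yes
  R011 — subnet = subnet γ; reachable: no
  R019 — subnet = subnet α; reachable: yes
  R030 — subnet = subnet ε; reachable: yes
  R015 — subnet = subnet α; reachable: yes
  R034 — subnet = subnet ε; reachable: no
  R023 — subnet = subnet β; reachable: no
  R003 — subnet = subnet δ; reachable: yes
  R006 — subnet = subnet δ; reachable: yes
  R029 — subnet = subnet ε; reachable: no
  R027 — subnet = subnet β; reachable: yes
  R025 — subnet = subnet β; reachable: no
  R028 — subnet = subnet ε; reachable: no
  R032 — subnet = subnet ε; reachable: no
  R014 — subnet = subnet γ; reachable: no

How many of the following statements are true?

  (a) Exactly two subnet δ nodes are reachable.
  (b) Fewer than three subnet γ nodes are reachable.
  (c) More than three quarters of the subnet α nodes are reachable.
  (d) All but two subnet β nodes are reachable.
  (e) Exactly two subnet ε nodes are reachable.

(a) subnet δ: |A| = 5, |A ∩ B| = 5; needs |A ∩ B| = 2 — false.
(b) subnet γ: |A| = 7, |A ∩ B| = 1; needs |A ∩ B| < 3 — true.
(c) subnet α: |A| = 8, |A ∩ B| = 6; needs |A ∩ B| / |A| > 3/4 — false.
(d) subnet β: |A| = 5, |A ∩ B| = 3; needs |A ∖ B| = 2 — true.
(e) subnet ε: |A| = 9, |A ∩ B| = 2; needs |A ∩ B| = 2 — true.

3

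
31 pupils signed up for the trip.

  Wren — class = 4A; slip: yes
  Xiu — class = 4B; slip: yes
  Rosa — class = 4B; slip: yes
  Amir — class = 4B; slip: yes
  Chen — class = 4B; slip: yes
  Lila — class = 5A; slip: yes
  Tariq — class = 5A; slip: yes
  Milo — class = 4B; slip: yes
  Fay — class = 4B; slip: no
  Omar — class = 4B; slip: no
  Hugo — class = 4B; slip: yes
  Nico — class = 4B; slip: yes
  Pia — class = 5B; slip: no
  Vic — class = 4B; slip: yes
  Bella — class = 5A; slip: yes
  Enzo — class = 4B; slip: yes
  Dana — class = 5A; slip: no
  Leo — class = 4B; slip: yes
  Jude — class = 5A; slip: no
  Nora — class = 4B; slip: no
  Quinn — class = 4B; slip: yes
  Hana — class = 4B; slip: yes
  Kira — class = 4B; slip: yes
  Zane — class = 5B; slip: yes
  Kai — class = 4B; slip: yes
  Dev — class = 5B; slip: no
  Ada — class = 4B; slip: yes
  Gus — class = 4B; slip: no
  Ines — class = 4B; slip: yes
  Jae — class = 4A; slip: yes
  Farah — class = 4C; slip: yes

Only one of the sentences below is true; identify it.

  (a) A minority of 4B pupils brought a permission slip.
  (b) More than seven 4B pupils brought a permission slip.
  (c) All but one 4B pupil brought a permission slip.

(b)

|A| = 20, |A ∩ B| = 16, |A ∖ B| = 4.
(a) requires |A ∩ B| < |A ∖ B|: false.
(b) requires |A ∩ B| > 7: true.
(c) requires |A ∖ B| = 1: false.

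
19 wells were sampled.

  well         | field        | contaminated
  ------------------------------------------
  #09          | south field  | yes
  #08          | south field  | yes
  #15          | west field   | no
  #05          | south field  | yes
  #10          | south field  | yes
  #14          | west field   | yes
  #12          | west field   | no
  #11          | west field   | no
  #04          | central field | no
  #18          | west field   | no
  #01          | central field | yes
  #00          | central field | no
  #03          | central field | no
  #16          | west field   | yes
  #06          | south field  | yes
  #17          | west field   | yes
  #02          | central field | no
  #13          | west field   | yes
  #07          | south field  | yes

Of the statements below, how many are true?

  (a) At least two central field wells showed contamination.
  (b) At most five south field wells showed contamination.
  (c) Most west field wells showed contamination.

0

(a) central field: |A| = 5, |A ∩ B| = 1; needs |A ∩ B| ≥ 2 — false.
(b) south field: |A| = 6, |A ∩ B| = 6; needs |A ∩ B| ≤ 5 — false.
(c) west field: |A| = 8, |A ∩ B| = 4; needs |A ∩ B| > |A ∖ B| — false.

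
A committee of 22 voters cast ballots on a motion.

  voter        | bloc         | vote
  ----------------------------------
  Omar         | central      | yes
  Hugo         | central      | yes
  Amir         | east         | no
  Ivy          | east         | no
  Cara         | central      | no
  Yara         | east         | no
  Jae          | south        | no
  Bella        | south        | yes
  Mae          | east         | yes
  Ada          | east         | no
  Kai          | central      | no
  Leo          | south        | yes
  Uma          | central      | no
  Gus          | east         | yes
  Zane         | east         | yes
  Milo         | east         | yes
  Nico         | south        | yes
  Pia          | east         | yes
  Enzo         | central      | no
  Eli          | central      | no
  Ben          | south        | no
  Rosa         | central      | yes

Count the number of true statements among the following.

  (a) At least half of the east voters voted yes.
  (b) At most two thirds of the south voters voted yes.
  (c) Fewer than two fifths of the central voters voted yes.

(a) east: |A| = 9, |A ∩ B| = 5; needs |A ∩ B| ≥ |A ∖ B| — true.
(b) south: |A| = 5, |A ∩ B| = 3; needs |A ∩ B| / |A| ≤ 2/3 — true.
(c) central: |A| = 8, |A ∩ B| = 3; needs |A ∩ B| / |A| < 2/5 — true.

3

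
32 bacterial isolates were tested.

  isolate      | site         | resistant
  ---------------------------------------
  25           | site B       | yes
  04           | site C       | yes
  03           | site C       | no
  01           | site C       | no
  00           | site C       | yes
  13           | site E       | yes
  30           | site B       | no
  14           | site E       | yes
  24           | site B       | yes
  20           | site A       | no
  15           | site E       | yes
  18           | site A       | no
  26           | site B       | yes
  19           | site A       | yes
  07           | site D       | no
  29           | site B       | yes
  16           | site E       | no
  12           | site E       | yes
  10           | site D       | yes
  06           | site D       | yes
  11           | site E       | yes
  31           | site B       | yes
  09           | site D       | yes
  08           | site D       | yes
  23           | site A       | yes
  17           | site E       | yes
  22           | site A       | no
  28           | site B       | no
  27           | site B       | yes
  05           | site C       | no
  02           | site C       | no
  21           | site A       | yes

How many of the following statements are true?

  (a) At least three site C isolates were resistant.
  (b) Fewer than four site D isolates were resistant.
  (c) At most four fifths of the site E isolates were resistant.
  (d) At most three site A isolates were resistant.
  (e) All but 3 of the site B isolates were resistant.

(a) site C: |A| = 6, |A ∩ B| = 2; needs |A ∩ B| ≥ 3 — false.
(b) site D: |A| = 5, |A ∩ B| = 4; needs |A ∩ B| < 4 — false.
(c) site E: |A| = 7, |A ∩ B| = 6; needs |A ∩ B| / |A| ≤ 4/5 — false.
(d) site A: |A| = 6, |A ∩ B| = 3; needs |A ∩ B| ≤ 3 — true.
(e) site B: |A| = 8, |A ∩ B| = 6; needs |A ∖ B| = 3 — false.

1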